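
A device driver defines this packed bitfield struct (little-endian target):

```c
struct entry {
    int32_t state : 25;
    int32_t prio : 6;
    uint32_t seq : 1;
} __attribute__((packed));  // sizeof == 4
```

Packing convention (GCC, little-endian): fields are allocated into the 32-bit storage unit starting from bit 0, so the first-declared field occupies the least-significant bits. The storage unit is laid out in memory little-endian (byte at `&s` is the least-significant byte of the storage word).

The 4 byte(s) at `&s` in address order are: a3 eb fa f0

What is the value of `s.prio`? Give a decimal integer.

-8

[0]=0xa3 [1]=0xeb [2]=0xfa [3]=0xf0 (little-endian) → word 0xf0faeba3
state [0+:25] = (word>>0) & 0x1ffffff = 16444323
prio [25+:6] = (word>>25) & 0x3f = 56  ←
seq [31+:1] = (word>>31) & 0x1 = 1
prio signed 6b, MSB=1: 56 - 64 = -8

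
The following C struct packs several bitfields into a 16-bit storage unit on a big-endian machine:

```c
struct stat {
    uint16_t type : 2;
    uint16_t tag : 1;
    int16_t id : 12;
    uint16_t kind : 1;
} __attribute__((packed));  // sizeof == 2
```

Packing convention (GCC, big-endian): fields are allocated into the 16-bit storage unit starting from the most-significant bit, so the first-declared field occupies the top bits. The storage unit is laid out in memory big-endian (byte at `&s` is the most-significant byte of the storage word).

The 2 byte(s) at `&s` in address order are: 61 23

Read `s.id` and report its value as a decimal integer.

[0]=0x61 [1]=0x23 (big-endian) → word 0x6123
type:2 @ bit 14 → (0x6123>>14)&0x3 = 0x1
tag:1 @ bit 13 → (0x6123>>13)&0x1 = 0x1
id:12 @ bit 1 → (0x6123>>1)&0xfff = 0x91  ←
kind:1 @ bit 0 → (0x6123>>0)&0x1 = 0x1
id signed 12b, MSB=0: value = 145

145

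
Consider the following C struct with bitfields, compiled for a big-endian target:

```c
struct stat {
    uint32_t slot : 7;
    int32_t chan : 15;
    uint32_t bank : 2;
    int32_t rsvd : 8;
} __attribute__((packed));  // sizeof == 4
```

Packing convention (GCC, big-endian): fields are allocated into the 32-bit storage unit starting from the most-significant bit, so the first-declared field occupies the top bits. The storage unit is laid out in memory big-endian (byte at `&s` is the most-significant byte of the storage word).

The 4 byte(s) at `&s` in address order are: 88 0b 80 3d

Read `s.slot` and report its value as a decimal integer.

[0]=0x88 [1]=0x0b [2]=0x80 [3]=0x3d (big-endian) → word 0x880b803d
slot [25+:7] = (word>>25) & 0x7f = 68  ←
chan [10+:15] = (word>>10) & 0x7fff = 736
bank [8+:2] = (word>>8) & 0x3 = 0
rsvd [0+:8] = (word>>0) & 0xff = 61

68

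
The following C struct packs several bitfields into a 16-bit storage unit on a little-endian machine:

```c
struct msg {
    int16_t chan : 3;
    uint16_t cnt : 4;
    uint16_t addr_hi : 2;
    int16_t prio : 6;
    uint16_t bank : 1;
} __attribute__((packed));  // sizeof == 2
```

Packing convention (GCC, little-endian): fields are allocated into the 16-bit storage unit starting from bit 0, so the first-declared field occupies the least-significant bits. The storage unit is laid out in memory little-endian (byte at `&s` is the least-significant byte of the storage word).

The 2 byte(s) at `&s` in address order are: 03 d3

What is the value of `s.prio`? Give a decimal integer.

-23

[0]=0x03 [1]=0xd3 (little-endian) → word 0xd303
chan [0+:3] = (word>>0) & 0x7 = 3
cnt [3+:4] = (word>>3) & 0xf = 0
addr_hi [7+:2] = (word>>7) & 0x3 = 2
prio [9+:6] = (word>>9) & 0x3f = 41  ←
bank [15+:1] = (word>>15) & 0x1 = 1
prio signed 6b, MSB=1: 41 - 64 = -23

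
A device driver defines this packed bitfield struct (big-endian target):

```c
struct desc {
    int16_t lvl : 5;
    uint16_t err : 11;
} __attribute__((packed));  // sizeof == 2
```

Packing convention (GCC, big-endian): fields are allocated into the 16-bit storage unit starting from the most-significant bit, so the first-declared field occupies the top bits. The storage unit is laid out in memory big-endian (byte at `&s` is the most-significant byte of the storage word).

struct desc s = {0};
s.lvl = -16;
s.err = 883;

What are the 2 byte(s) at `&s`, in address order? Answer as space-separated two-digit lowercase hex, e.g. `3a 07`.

[11+:5] lvl=-16 & 0x1f = 0x10; word=0x8000
[0+:11] err=883 & 0x7ff = 0x373; word=0x8373
word = 0x8373 → big-endian bytes:
  [0]=0x83  [1]=0x73

83 73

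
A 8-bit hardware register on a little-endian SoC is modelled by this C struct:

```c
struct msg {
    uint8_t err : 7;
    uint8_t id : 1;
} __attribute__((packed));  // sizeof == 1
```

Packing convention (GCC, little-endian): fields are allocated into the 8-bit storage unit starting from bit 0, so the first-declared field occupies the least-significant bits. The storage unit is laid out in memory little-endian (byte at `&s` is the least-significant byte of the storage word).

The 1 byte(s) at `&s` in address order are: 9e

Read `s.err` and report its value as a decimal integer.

30

[0]=0x9e (little-endian) → word 0x9e
err:7 @ bit 0 → (0x9e>>0)&0x7f = 0x1e  ←
id:1 @ bit 7 → (0x9e>>7)&0x1 = 0x1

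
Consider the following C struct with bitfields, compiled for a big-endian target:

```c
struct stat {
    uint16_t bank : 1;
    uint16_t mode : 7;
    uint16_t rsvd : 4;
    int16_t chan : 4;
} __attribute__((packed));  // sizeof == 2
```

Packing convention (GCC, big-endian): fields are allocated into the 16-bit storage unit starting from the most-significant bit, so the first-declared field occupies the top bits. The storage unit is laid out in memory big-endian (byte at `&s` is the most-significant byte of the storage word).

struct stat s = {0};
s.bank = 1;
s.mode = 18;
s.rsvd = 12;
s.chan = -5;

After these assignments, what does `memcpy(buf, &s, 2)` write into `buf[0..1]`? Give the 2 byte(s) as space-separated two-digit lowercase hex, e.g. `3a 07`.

[15+:1] bank=1 & 0x1 = 0x1; word=0x8000
[8+:7] mode=18 & 0x7f = 0x12; word=0x9200
[4+:4] rsvd=12 & 0xf = 0xc; word=0x92c0
[0+:4] chan=-5 & 0xf = 0xb; word=0x92cb
word = 0x92cb → big-endian bytes:
  [0]=0x92  [1]=0xcb

92 cb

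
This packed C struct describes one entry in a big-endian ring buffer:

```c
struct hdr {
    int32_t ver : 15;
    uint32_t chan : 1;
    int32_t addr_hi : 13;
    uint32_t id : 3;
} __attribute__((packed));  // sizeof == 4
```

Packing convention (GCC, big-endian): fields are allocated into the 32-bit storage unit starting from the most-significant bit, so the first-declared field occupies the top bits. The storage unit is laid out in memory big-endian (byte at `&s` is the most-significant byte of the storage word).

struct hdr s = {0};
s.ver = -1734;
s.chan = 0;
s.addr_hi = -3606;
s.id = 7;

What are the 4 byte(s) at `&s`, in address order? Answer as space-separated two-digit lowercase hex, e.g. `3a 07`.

[17+:15] ver=-1734 & 0x7fff = 0x793a; word=0xf2740000
[16+:1] chan=0 & 0x1 = 0x0; word=0xf2740000
[3+:13] addr_hi=-3606 & 0x1fff = 0x11ea; word=0xf2748f50
[0+:3] id=7 & 0x7 = 0x7; word=0xf2748f57
word = 0xf2748f57 → big-endian bytes:
  [0]=0xf2  [1]=0x74  [2]=0x8f  [3]=0x57

f2 74 8f 57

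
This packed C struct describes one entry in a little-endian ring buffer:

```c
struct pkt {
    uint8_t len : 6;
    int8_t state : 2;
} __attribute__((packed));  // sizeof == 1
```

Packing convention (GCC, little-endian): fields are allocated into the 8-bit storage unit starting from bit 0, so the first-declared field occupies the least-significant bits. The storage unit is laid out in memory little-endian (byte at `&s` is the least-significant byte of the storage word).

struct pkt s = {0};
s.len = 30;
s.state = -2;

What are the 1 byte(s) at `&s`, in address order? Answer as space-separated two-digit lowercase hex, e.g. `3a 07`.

len (6b) val=30 bits=0x1e at bit 0: 0x1e
state (2b) val=-2 bits=0x2 at bit 6: 0x9e
word = 0x9e → little-endian bytes:
  [0]=0x9e

9e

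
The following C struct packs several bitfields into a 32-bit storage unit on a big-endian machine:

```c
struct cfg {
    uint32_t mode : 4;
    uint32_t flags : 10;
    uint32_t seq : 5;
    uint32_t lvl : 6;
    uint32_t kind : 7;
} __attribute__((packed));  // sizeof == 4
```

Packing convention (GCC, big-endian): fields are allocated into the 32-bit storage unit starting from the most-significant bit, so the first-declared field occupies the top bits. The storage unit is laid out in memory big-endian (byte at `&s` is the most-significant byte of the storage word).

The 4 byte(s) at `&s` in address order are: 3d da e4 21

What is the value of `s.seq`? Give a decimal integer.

23

[0]=0x3d [1]=0xda [2]=0xe4 [3]=0x21 (big-endian) → word 0x3ddae421
mode [28+:4] = (word>>28) & 0xf = 3
flags [18+:10] = (word>>18) & 0x3ff = 886
seq [13+:5] = (word>>13) & 0x1f = 23  ←
lvl [7+:6] = (word>>7) & 0x3f = 8
kind [0+:7] = (word>>0) & 0x7f = 33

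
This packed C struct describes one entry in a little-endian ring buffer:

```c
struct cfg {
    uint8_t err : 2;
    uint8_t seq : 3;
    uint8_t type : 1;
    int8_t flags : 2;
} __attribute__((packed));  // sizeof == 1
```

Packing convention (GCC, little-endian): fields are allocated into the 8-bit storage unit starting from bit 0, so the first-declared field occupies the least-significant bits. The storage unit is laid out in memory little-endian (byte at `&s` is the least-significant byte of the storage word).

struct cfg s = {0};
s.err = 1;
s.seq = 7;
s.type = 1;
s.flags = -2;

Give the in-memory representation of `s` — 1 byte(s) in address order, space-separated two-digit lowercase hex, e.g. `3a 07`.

err (2b) val=1 bits=0x1 at bit 0: 0x01
seq (3b) val=7 bits=0x7 at bit 2: 0x1d
type (1b) val=1 bits=0x1 at bit 5: 0x3d
flags (2b) val=-2 bits=0x2 at bit 6: 0xbd
word = 0xbd → little-endian bytes:
  [0]=0xbd

bd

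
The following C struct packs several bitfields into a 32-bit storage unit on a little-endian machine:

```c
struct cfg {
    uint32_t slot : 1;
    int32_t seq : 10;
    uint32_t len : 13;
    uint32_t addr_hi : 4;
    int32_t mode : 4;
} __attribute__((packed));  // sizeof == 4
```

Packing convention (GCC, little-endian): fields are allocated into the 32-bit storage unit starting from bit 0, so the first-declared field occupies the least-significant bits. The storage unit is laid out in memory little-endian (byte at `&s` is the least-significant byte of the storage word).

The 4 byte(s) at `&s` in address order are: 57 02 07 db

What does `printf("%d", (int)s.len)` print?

224

[0]=0x57 [1]=0x02 [2]=0x07 [3]=0xdb (little-endian) → word 0xdb070257
slot:1 @ bit 0 → (0xdb070257>>0)&0x1 = 0x1
seq:10 @ bit 1 → (0xdb070257>>1)&0x3ff = 0x12b
len:13 @ bit 11 → (0xdb070257>>11)&0x1fff = 0xe0  ←
addr_hi:4 @ bit 24 → (0xdb070257>>24)&0xf = 0xb
mode:4 @ bit 28 → (0xdb070257>>28)&0xf = 0xd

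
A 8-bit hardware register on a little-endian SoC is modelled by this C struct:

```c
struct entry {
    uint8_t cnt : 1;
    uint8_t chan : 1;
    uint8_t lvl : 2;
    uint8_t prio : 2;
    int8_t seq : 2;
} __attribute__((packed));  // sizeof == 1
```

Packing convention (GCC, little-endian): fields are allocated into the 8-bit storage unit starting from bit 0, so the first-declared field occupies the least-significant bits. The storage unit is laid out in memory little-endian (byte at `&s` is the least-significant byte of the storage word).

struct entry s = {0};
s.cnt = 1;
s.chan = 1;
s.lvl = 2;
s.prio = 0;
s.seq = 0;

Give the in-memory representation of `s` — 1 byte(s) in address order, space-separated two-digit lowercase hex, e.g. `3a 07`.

[0+:1] cnt=1 & 0x1 = 0x1; word=0x01
[1+:1] chan=1 & 0x1 = 0x1; word=0x03
[2+:2] lvl=2 & 0x3 = 0x2; word=0x0b
[4+:2] prio=0 & 0x3 = 0x0; word=0x0b
[6+:2] seq=0 & 0x3 = 0x0; word=0x0b
word = 0x0b → little-endian bytes:
  [0]=0x0b

0b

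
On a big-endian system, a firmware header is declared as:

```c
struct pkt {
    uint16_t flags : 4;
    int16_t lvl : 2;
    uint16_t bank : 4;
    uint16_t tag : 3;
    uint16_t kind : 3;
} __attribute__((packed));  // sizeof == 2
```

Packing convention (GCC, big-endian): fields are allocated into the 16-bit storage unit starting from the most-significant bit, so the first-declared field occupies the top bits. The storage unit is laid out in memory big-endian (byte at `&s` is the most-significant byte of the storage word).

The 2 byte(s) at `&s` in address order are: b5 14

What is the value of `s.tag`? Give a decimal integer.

2

[0]=0xb5 [1]=0x14 (big-endian) → word 0xb514
flags:4 @ bit 12 → (0xb514>>12)&0xf = 0xb
lvl:2 @ bit 10 → (0xb514>>10)&0x3 = 0x1
bank:4 @ bit 6 → (0xb514>>6)&0xf = 0x4
tag:3 @ bit 3 → (0xb514>>3)&0x7 = 0x2  ←
kind:3 @ bit 0 → (0xb514>>0)&0x7 = 0x4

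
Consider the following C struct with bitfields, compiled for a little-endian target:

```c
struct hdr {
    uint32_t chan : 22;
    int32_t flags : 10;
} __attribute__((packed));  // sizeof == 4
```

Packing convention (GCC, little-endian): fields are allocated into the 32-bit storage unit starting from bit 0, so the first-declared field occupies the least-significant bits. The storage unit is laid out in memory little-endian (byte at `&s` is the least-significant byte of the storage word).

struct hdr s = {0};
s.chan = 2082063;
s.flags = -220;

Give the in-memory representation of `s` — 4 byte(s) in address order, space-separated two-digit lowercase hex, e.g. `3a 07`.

0f c5 1f c9

chan (22b) val=2082063 bits=0x1fc50f at bit 0: 0x001fc50f
flags (10b) val=-220 bits=0x324 at bit 22: 0xc91fc50f
word = 0xc91fc50f → little-endian bytes:
  [0]=0x0f  [1]=0xc5  [2]=0x1f  [3]=0xc9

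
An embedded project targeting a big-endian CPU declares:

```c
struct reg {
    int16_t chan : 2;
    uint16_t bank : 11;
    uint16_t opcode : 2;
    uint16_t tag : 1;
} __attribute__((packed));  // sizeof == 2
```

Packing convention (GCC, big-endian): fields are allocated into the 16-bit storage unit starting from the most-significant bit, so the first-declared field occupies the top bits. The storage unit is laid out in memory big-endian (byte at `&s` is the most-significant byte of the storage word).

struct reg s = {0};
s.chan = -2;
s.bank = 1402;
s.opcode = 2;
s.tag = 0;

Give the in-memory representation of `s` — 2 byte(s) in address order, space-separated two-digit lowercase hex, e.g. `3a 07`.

ab d4

[14+:2] chan=-2 & 0x3 = 0x2; word=0x8000
[3+:11] bank=1402 & 0x7ff = 0x57a; word=0xabd0
[1+:2] opcode=2 & 0x3 = 0x2; word=0xabd4
[0+:1] tag=0 & 0x1 = 0x0; word=0xabd4
word = 0xabd4 → big-endian bytes:
  [0]=0xab  [1]=0xd4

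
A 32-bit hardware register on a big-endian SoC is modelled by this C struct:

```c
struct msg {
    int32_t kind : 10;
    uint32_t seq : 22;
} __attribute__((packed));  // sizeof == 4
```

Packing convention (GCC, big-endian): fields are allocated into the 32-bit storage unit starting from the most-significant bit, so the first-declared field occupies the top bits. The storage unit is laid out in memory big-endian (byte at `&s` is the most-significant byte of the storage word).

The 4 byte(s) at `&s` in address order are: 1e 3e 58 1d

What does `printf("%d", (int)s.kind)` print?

[0]=0x1e [1]=0x3e [2]=0x58 [3]=0x1d (big-endian) → word 0x1e3e581d
kind [22+:10] = (word>>22) & 0x3ff = 120  ←
seq [0+:22] = (word>>0) & 0x3fffff = 4085789
kind signed 10b, MSB=0: value = 120

120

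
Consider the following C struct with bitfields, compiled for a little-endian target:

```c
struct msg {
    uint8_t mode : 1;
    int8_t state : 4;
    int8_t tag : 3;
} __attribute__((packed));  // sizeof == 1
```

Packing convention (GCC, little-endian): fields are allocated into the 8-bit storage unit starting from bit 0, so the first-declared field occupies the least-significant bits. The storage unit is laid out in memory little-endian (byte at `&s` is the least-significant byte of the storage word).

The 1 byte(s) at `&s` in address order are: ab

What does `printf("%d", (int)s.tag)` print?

-3

[0]=0xab (little-endian) → word 0xab
mode:1 @ bit 0 → (0xab>>0)&0x1 = 0x1
state:4 @ bit 1 → (0xab>>1)&0xf = 0x5
tag:3 @ bit 5 → (0xab>>5)&0x7 = 0x5  ←
tag signed 3b, MSB=1: 5 - 8 = -3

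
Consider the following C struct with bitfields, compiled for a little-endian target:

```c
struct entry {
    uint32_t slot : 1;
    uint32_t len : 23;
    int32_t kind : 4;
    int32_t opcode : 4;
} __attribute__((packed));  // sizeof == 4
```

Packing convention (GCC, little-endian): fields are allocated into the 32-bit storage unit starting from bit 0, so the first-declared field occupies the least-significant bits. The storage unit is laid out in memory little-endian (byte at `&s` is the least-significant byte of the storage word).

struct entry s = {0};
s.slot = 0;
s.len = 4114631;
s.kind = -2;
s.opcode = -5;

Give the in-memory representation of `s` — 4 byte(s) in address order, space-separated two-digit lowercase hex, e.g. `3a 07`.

8e 91 7d be

[0+:1] slot=0 & 0x1 = 0x0; word=0x00000000
[1+:23] len=4114631 & 0x7fffff = 0x3ec8c7; word=0x007d918e
[24+:4] kind=-2 & 0xf = 0xe; word=0x0e7d918e
[28+:4] opcode=-5 & 0xf = 0xb; word=0xbe7d918e
word = 0xbe7d918e → little-endian bytes:
  [0]=0x8e  [1]=0x91  [2]=0x7d  [3]=0xbe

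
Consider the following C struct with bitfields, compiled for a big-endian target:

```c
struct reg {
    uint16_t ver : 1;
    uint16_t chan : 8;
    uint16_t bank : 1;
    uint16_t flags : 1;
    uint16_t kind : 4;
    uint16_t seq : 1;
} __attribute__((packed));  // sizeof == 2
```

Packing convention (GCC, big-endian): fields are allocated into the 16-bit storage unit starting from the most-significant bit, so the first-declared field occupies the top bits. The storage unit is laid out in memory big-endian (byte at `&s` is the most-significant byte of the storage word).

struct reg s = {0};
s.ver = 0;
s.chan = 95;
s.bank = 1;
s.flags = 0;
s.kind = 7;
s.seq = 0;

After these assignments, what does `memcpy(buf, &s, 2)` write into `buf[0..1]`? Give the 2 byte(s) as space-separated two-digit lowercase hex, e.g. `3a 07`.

ver:1 = 0 → 0x0 << 15 → word 0x0000
chan:8 = 95 → 0x5f << 7 → word 0x2f80
bank:1 = 1 → 0x1 << 6 → word 0x2fc0
flags:1 = 0 → 0x0 << 5 → word 0x2fc0
kind:4 = 7 → 0x7 << 1 → word 0x2fce
seq:1 = 0 → 0x0 << 0 → word 0x2fce
word = 0x2fce → big-endian bytes:
  [0]=0x2f  [1]=0xce

2f ce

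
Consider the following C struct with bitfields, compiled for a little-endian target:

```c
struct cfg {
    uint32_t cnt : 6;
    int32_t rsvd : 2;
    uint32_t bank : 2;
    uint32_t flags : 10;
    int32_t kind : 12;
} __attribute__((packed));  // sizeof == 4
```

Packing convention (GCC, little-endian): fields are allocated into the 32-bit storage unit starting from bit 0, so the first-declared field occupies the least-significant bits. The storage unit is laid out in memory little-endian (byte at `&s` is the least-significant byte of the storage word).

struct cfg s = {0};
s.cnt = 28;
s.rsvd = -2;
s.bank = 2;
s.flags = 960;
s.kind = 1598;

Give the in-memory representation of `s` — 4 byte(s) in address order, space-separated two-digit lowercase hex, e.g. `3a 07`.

9c 02 ef 63

cnt (6b) val=28 bits=0x1c at bit 0: 0x0000001c
rsvd (2b) val=-2 bits=0x2 at bit 6: 0x0000009c
bank (2b) val=2 bits=0x2 at bit 8: 0x0000029c
flags (10b) val=960 bits=0x3c0 at bit 10: 0x000f029c
kind (12b) val=1598 bits=0x63e at bit 20: 0x63ef029c
word = 0x63ef029c → little-endian bytes:
  [0]=0x9c  [1]=0x02  [2]=0xef  [3]=0x63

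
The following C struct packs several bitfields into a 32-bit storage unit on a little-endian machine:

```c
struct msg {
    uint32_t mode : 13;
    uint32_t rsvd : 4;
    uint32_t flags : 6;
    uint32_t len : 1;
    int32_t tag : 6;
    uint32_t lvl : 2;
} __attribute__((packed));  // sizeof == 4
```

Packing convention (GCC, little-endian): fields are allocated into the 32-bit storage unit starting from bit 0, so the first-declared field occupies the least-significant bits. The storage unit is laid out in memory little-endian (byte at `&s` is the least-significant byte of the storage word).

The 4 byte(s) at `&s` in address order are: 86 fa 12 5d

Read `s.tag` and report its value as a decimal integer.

[0]=0x86 [1]=0xfa [2]=0x12 [3]=0x5d (little-endian) → word 0x5d12fa86
mode:13 @ bit 0 → (0x5d12fa86>>0)&0x1fff = 0x1a86
rsvd:4 @ bit 13 → (0x5d12fa86>>13)&0xf = 0x7
flags:6 @ bit 17 → (0x5d12fa86>>17)&0x3f = 0x9
len:1 @ bit 23 → (0x5d12fa86>>23)&0x1 = 0x0
tag:6 @ bit 24 → (0x5d12fa86>>24)&0x3f = 0x1d  ←
lvl:2 @ bit 30 → (0x5d12fa86>>30)&0x3 = 0x1
tag signed 6b, MSB=0: value = 29

29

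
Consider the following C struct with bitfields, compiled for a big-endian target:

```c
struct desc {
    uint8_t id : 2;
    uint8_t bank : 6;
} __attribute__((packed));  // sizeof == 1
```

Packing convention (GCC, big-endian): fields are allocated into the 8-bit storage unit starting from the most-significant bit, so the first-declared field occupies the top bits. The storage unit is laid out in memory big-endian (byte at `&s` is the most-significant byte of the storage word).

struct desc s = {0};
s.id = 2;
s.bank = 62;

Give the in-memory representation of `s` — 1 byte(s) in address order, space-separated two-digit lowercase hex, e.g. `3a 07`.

be

[6+:2] id=2 & 0x3 = 0x2; word=0x80
[0+:6] bank=62 & 0x3f = 0x3e; word=0xbe
word = 0xbe → big-endian bytes:
  [0]=0xbe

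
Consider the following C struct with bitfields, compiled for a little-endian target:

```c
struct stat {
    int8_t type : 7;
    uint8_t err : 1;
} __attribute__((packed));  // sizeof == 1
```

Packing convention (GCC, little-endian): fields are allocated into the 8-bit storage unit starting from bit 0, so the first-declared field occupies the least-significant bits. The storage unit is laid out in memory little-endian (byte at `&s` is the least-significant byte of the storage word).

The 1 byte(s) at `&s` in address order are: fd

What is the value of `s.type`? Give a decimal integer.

[0]=0xfd (little-endian) → word 0xfd
type [0+:7] = (word>>0) & 0x7f = 125  ←
err [7+:1] = (word>>7) & 0x1 = 1
type signed 7b, MSB=1: 125 - 128 = -3

-3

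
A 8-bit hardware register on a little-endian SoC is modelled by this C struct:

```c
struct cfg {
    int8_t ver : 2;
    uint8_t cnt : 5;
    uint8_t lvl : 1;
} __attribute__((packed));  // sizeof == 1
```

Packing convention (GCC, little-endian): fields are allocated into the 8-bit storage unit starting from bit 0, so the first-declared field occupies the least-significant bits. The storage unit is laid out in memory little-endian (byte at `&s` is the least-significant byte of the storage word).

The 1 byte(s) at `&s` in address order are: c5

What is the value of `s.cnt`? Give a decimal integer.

17

[0]=0xc5 (little-endian) → word 0xc5
ver [0+:2] = (word>>0) & 0x3 = 1
cnt [2+:5] = (word>>2) & 0x1f = 17  ←
lvl [7+:1] = (word>>7) & 0x1 = 1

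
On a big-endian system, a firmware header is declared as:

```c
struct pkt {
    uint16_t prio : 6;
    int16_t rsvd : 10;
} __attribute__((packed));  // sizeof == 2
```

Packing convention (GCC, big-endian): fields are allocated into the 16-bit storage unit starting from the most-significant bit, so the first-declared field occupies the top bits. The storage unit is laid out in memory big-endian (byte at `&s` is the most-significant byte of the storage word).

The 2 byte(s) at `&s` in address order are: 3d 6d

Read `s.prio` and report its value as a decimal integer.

[0]=0x3d [1]=0x6d (big-endian) → word 0x3d6d
prio:6 @ bit 10 → (0x3d6d>>10)&0x3f = 0xf  ←
rsvd:10 @ bit 0 → (0x3d6d>>0)&0x3ff = 0x16d

15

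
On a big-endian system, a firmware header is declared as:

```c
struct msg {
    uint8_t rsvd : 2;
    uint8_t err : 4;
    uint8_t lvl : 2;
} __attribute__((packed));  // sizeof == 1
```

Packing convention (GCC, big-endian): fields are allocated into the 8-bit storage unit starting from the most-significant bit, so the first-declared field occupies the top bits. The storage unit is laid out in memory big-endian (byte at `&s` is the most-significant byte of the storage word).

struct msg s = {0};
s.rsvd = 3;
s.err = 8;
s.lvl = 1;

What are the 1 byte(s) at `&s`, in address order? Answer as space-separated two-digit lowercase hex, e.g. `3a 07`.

e1

rsvd (2b) val=3 bits=0x3 at bit 6: 0xc0
err (4b) val=8 bits=0x8 at bit 2: 0xe0
lvl (2b) val=1 bits=0x1 at bit 0: 0xe1
word = 0xe1 → big-endian bytes:
  [0]=0xe1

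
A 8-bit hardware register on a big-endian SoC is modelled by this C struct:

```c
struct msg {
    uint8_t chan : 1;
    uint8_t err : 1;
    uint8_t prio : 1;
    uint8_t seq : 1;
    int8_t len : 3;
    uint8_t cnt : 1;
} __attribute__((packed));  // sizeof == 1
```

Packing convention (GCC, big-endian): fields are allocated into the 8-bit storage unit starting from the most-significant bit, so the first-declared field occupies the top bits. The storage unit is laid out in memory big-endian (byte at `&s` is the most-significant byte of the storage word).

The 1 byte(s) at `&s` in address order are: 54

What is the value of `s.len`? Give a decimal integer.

[0]=0x54 (big-endian) → word 0x54
chan [7+:1] = (word>>7) & 0x1 = 0
err [6+:1] = (word>>6) & 0x1 = 1
prio [5+:1] = (word>>5) & 0x1 = 0
seq [4+:1] = (word>>4) & 0x1 = 1
len [1+:3] = (word>>1) & 0x7 = 2  ←
cnt [0+:1] = (word>>0) & 0x1 = 0
len signed 3b, MSB=0: value = 2

2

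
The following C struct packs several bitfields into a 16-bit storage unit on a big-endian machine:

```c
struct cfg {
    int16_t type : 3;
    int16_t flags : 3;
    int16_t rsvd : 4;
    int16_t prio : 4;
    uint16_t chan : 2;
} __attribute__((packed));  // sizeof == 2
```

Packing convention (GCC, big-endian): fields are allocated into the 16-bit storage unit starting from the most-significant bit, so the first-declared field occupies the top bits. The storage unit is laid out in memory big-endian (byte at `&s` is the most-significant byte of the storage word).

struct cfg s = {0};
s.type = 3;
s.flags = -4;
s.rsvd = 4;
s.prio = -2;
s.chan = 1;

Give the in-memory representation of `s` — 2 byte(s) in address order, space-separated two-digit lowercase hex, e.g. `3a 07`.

71 39

type (3b) val=3 bits=0x3 at bit 13: 0x6000
flags (3b) val=-4 bits=0x4 at bit 10: 0x7000
rsvd (4b) val=4 bits=0x4 at bit 6: 0x7100
prio (4b) val=-2 bits=0xe at bit 2: 0x7138
chan (2b) val=1 bits=0x1 at bit 0: 0x7139
word = 0x7139 → big-endian bytes:
  [0]=0x71  [1]=0x39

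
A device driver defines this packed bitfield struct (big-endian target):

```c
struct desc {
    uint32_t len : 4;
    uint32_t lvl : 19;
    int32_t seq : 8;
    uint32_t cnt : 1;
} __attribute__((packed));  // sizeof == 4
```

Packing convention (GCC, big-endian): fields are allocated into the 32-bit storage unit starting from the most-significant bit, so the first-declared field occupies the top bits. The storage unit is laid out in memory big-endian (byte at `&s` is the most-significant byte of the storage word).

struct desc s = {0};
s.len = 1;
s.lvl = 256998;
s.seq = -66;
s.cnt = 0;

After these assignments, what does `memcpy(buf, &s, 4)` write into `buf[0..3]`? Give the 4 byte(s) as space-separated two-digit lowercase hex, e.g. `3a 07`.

17 d7 cd 7c

len (4b) val=1 bits=0x1 at bit 28: 0x10000000
lvl (19b) val=256998 bits=0x3ebe6 at bit 9: 0x17d7cc00
seq (8b) val=-66 bits=0xbe at bit 1: 0x17d7cd7c
cnt (1b) val=0 bits=0x0 at bit 0: 0x17d7cd7c
word = 0x17d7cd7c → big-endian bytes:
  [0]=0x17  [1]=0xd7  [2]=0xcd  [3]=0x7c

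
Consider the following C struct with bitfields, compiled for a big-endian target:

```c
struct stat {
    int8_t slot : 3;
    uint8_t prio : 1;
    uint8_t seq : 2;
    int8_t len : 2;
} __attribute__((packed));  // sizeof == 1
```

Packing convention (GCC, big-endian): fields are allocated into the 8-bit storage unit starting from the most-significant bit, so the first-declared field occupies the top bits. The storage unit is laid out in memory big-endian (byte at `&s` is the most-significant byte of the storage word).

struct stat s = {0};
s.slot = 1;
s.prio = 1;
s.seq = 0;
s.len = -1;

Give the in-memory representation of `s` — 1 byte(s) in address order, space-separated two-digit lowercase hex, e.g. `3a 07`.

slot:3 = 1 → 0x1 << 5 → word 0x20
prio:1 = 1 → 0x1 << 4 → word 0x30
seq:2 = 0 → 0x0 << 2 → word 0x30
len:2 = -1 → 0x3 << 0 → word 0x33
word = 0x33 → big-endian bytes:
  [0]=0x33

33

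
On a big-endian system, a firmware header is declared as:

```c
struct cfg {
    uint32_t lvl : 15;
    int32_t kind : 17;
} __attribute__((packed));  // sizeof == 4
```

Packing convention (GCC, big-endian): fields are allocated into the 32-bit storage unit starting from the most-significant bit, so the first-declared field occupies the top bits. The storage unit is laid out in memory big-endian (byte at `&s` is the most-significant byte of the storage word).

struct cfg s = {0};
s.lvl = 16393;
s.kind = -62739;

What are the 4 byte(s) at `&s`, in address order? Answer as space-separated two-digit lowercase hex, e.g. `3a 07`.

lvl:15 = 16393 → 0x4009 << 17 → word 0x80120000
kind:17 = -62739 → 0x10aed << 0 → word 0x80130aed
word = 0x80130aed → big-endian bytes:
  [0]=0x80  [1]=0x13  [2]=0x0a  [3]=0xed

80 13 0a ed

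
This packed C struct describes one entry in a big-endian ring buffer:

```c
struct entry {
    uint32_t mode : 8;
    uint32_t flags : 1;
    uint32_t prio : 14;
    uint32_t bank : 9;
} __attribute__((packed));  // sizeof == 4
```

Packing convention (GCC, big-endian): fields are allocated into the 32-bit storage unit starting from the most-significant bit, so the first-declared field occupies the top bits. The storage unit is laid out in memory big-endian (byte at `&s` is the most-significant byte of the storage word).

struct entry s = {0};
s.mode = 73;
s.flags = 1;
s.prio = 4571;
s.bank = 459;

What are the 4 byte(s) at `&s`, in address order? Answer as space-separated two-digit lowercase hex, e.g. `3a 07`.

49 a3 b7 cb

mode (8b) val=73 bits=0x49 at bit 24: 0x49000000
flags (1b) val=1 bits=0x1 at bit 23: 0x49800000
prio (14b) val=4571 bits=0x11db at bit 9: 0x49a3b600
bank (9b) val=459 bits=0x1cb at bit 0: 0x49a3b7cb
word = 0x49a3b7cb → big-endian bytes:
  [0]=0x49  [1]=0xa3  [2]=0xb7  [3]=0xcb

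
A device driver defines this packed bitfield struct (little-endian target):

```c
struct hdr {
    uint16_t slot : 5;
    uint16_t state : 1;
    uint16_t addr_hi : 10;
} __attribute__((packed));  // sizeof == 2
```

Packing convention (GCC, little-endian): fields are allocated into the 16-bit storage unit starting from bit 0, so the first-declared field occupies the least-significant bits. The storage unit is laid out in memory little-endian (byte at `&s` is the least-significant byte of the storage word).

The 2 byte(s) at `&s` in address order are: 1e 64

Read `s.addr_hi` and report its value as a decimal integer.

400

[0]=0x1e [1]=0x64 (little-endian) → word 0x641e
slot [0+:5] = (word>>0) & 0x1f = 30
state [5+:1] = (word>>5) & 0x1 = 0
addr_hi [6+:10] = (word>>6) & 0x3ff = 400  ←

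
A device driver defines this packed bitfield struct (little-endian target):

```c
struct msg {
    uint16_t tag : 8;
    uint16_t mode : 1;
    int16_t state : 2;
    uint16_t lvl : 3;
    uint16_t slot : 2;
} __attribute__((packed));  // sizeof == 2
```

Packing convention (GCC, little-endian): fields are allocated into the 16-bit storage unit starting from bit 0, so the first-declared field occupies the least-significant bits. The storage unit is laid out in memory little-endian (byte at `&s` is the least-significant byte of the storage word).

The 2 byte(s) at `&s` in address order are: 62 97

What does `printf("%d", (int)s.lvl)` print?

[0]=0x62 [1]=0x97 (little-endian) → word 0x9762
tag:8 @ bit 0 → (0x9762>>0)&0xff = 0x62
mode:1 @ bit 8 → (0x9762>>8)&0x1 = 0x1
state:2 @ bit 9 → (0x9762>>9)&0x3 = 0x3
lvl:3 @ bit 11 → (0x9762>>11)&0x7 = 0x2  ←
slot:2 @ bit 14 → (0x9762>>14)&0x3 = 0x2

2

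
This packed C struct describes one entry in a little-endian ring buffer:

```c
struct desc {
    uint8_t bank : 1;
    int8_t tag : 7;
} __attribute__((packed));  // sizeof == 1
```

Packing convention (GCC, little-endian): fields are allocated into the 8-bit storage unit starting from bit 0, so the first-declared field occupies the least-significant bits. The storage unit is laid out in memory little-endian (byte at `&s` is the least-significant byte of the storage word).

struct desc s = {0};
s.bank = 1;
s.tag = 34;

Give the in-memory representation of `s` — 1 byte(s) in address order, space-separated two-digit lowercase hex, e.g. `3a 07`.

bank (1b) val=1 bits=0x1 at bit 0: 0x01
tag (7b) val=34 bits=0x22 at bit 1: 0x45
word = 0x45 → little-endian bytes:
  [0]=0x45

45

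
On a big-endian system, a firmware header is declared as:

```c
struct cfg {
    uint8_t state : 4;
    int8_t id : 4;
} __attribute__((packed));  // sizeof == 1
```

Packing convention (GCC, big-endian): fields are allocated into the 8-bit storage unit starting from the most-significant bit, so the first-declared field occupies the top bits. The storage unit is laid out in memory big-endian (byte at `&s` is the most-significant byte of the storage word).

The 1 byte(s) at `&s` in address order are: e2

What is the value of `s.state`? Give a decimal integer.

[0]=0xe2 (big-endian) → word 0xe2
state [4+:4] = (word>>4) & 0xf = 14  ←
id [0+:4] = (word>>0) & 0xf = 2

14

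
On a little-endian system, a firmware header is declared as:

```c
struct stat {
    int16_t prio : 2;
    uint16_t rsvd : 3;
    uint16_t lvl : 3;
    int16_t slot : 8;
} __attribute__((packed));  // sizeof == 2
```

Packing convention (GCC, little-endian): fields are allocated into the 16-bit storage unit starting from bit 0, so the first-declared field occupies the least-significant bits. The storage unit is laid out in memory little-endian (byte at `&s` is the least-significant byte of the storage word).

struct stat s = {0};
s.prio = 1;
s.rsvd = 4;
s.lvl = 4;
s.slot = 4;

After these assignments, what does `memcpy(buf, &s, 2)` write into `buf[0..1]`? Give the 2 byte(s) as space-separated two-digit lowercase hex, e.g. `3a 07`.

91 04

[0+:2] prio=1 & 0x3 = 0x1; word=0x0001
[2+:3] rsvd=4 & 0x7 = 0x4; word=0x0011
[5+:3] lvl=4 & 0x7 = 0x4; word=0x0091
[8+:8] slot=4 & 0xff = 0x4; word=0x0491
word = 0x0491 → little-endian bytes:
  [0]=0x91  [1]=0x04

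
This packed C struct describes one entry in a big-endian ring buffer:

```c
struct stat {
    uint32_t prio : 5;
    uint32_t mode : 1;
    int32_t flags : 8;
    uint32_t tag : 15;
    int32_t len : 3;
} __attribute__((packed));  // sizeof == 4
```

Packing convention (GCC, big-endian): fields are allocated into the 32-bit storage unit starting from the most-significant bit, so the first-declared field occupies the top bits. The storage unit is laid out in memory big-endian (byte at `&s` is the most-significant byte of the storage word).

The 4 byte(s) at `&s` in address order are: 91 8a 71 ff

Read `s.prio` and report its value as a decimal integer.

[0]=0x91 [1]=0x8a [2]=0x71 [3]=0xff (big-endian) → word 0x918a71ff
prio:5 @ bit 27 → (0x918a71ff>>27)&0x1f = 0x12  ←
mode:1 @ bit 26 → (0x918a71ff>>26)&0x1 = 0x0
flags:8 @ bit 18 → (0x918a71ff>>18)&0xff = 0x62
tag:15 @ bit 3 → (0x918a71ff>>3)&0x7fff = 0x4e3f
len:3 @ bit 0 → (0x918a71ff>>0)&0x7 = 0x7

18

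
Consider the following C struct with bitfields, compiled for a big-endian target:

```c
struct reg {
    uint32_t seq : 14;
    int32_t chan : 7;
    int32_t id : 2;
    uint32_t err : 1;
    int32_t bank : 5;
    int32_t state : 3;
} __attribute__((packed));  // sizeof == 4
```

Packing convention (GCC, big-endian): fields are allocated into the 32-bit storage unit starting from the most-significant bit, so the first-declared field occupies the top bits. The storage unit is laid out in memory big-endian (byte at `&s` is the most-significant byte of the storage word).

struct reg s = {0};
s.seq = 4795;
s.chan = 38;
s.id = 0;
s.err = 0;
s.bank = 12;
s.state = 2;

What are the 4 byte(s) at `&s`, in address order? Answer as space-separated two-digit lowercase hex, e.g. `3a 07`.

seq (14b) val=4795 bits=0x12bb at bit 18: 0x4aec0000
chan (7b) val=38 bits=0x26 at bit 11: 0x4aed3000
id (2b) val=0 bits=0x0 at bit 9: 0x4aed3000
err (1b) val=0 bits=0x0 at bit 8: 0x4aed3000
bank (5b) val=12 bits=0xc at bit 3: 0x4aed3060
state (3b) val=2 bits=0x2 at bit 0: 0x4aed3062
word = 0x4aed3062 → big-endian bytes:
  [0]=0x4a  [1]=0xed  [2]=0x30  [3]=0x62

4a ed 30 62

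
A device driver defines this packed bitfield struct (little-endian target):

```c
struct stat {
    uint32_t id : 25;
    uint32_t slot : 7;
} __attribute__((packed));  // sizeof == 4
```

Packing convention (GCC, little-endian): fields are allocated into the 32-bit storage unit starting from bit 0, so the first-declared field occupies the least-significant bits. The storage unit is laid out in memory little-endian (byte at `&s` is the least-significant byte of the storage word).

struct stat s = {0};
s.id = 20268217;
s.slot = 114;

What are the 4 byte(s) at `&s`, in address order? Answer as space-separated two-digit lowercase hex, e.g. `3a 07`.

b9 44 35 e5

[0+:25] id=20268217 & 0x1ffffff = 0x13544b9; word=0x013544b9
[25+:7] slot=114 & 0x7f = 0x72; word=0xe53544b9
word = 0xe53544b9 → little-endian bytes:
  [0]=0xb9  [1]=0x44  [2]=0x35  [3]=0xe5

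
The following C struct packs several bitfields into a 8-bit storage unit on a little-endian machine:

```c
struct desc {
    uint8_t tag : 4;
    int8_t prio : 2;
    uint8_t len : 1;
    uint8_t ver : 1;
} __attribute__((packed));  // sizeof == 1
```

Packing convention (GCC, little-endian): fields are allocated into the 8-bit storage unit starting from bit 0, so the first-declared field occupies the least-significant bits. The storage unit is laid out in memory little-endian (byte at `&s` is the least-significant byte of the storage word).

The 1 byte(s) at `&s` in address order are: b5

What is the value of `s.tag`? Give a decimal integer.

5

[0]=0xb5 (little-endian) → word 0xb5
tag:4 @ bit 0 → (0xb5>>0)&0xf = 0x5  ←
prio:2 @ bit 4 → (0xb5>>4)&0x3 = 0x3
len:1 @ bit 6 → (0xb5>>6)&0x1 = 0x0
ver:1 @ bit 7 → (0xb5>>7)&0x1 = 0x1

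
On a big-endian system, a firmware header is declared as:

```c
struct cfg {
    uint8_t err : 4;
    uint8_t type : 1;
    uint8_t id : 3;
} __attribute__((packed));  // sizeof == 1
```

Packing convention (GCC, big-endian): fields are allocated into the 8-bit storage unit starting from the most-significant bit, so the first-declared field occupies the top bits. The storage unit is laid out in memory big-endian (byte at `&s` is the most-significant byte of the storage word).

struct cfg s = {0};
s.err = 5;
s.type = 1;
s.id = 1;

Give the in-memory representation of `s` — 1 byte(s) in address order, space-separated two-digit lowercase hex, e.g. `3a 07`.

59

[4+:4] err=5 & 0xf = 0x5; word=0x50
[3+:1] type=1 & 0x1 = 0x1; word=0x58
[0+:3] id=1 & 0x7 = 0x1; word=0x59
word = 0x59 → big-endian bytes:
  [0]=0x59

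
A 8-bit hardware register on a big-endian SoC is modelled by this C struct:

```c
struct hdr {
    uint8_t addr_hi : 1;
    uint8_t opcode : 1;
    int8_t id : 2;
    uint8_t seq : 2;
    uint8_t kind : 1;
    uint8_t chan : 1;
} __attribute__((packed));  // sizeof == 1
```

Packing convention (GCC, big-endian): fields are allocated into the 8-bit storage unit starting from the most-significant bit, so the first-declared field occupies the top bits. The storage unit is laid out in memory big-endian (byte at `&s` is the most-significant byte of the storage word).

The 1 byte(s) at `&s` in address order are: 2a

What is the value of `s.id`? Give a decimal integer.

[0]=0x2a (big-endian) → word 0x2a
addr_hi [7+:1] = (word>>7) & 0x1 = 0
opcode [6+:1] = (word>>6) & 0x1 = 0
id [4+:2] = (word>>4) & 0x3 = 2  ←
seq [2+:2] = (word>>2) & 0x3 = 2
kind [1+:1] = (word>>1) & 0x1 = 1
chan [0+:1] = (word>>0) & 0x1 = 0
id signed 2b, MSB=1: 2 - 4 = -2

-2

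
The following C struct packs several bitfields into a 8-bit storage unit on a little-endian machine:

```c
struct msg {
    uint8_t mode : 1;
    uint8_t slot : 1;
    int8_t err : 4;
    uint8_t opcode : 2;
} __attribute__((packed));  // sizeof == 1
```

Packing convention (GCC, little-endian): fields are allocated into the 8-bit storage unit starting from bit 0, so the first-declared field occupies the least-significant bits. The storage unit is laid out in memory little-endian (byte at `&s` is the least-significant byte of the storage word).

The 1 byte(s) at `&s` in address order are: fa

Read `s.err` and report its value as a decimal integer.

-2

[0]=0xfa (little-endian) → word 0xfa
mode [0+:1] = (word>>0) & 0x1 = 0
slot [1+:1] = (word>>1) & 0x1 = 1
err [2+:4] = (word>>2) & 0xf = 14  ←
opcode [6+:2] = (word>>6) & 0x3 = 3
err signed 4b, MSB=1: 14 - 16 = -2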